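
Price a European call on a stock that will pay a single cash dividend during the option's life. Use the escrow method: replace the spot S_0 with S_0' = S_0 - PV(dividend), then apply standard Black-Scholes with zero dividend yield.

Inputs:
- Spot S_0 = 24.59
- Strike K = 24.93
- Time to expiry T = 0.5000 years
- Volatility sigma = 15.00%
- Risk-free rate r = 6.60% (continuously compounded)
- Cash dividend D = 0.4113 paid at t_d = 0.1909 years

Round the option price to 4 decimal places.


Answer: Price = 1.0534

Derivation:
PV(D) = D * exp(-r * t_d) = 0.4113 * 0.98747964 = 0.40615038
S_0' = S_0 - PV(D) = 24.5900 - 0.40615038 = 24.18384962
d1 = (ln(S_0'/K) + (r + sigma^2/2)*T) / (sigma*sqrt(T)) = 0.07766995
d2 = d1 - sigma*sqrt(T) = -0.02839607
exp(-rT) = 0.96753856
N(d1) = 0.53095470; N(d2) = 0.48867313
C = S_0' * N(d1) - K * exp(-rT) * N(d2) = 24.18384962 * 0.53095470 - 24.9300 * 0.96753856 * 0.48867313 = 1.0534


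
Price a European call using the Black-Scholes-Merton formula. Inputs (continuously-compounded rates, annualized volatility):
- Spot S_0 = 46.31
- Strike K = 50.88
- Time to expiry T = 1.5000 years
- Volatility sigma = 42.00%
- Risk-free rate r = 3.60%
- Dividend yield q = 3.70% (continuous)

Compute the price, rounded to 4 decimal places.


d1 = (ln(S/K) + (r - q + 0.5*sigma^2) * T) / (sigma * sqrt(T)) = 0.07132292
d2 = d1 - sigma * sqrt(T) = -0.44306992
exp(-rT) = 0.94743211; exp(-qT) = 0.94601202
C = S_0 * exp(-qT) * N(d1) - K * exp(-rT) * N(d2)
N(d1) = 0.52842962; N(d2) = 0.32885758
C = 46.3100 * 0.94601202 * 0.52842962 - 50.8800 * 0.94743211 * 0.32885758 = 7.2977

Answer: Price = 7.2977


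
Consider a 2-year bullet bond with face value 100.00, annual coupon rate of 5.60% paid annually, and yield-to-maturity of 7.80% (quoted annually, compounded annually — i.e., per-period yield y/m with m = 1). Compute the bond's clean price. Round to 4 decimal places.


Answer: Price = 96.0660

Derivation:
Coupon per period c = face * coupon_rate / m = 5.600000
Periods per year m = 1; per-period yield y/m = 0.078000
Number of cashflows N = 2
Cashflows (t years, CF_t, discount factor 1/(1+y/m)^(m*t), PV):
  t = 1.0000: CF_t = 5.600000, DF = 0.927644, PV = 5.194805
  t = 2.0000: CF_t = 105.600000, DF = 0.860523, PV = 90.871228
Price P = sum_t PV_t = 96.066033


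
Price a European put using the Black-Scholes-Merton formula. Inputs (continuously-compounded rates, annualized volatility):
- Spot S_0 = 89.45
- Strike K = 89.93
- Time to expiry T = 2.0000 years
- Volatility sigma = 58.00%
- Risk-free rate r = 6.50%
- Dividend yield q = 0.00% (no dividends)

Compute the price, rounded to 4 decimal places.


Answer: Price = 21.8522

Derivation:
d1 = (ln(S/K) + (r - q + 0.5*sigma^2) * T) / (sigma * sqrt(T)) = 0.56208676
d2 = d1 - sigma * sqrt(T) = -0.25815710
exp(-rT) = 0.87809543; exp(-qT) = 1.00000000
P = K * exp(-rT) * N(-d2) - S_0 * exp(-qT) * N(-d1)
N(-d1) = 0.28702845; N(-d2) = 0.60185717
P = 89.9300 * 0.87809543 * 0.60185717 - 89.4500 * 1.00000000 * 0.28702845 = 21.8522


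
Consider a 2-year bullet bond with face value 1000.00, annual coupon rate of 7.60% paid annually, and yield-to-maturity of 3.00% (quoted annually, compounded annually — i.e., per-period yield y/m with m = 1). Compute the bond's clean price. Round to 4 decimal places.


Answer: Price = 1088.0196

Derivation:
Coupon per period c = face * coupon_rate / m = 76.000000
Periods per year m = 1; per-period yield y/m = 0.030000
Number of cashflows N = 2
Cashflows (t years, CF_t, discount factor 1/(1+y/m)^(m*t), PV):
  t = 1.0000: CF_t = 76.000000, DF = 0.970874, PV = 73.786408
  t = 2.0000: CF_t = 1076.000000, DF = 0.942596, PV = 1014.233198
Price P = sum_t PV_t = 1088.019606


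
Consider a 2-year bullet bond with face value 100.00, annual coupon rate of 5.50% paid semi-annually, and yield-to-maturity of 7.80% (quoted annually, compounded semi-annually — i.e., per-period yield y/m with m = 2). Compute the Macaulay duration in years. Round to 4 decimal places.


Coupon per period c = face * coupon_rate / m = 2.750000
Periods per year m = 2; per-period yield y/m = 0.039000
Number of cashflows N = 4
Cashflows (t years, CF_t, discount factor 1/(1+y/m)^(m*t), PV):
  t = 0.5000: CF_t = 2.750000, DF = 0.962464, PV = 2.646776
  t = 1.0000: CF_t = 2.750000, DF = 0.926337, PV = 2.547426
  t = 1.5000: CF_t = 2.750000, DF = 0.891566, PV = 2.451806
  t = 2.0000: CF_t = 102.750000, DF = 0.858100, PV = 88.169756
Price P = sum_t PV_t = 95.815764
Macaulay numerator sum_t t * PV_t:
  t * PV_t at t = 0.5000: 1.323388
  t * PV_t at t = 1.0000: 2.547426
  t * PV_t at t = 1.5000: 3.677709
  t * PV_t at t = 2.0000: 176.339513
Macaulay duration D = (sum_t t * PV_t) / P = 183.888035 / 95.815764 = 1.919184

Answer: Macaulay duration = 1.9192 years


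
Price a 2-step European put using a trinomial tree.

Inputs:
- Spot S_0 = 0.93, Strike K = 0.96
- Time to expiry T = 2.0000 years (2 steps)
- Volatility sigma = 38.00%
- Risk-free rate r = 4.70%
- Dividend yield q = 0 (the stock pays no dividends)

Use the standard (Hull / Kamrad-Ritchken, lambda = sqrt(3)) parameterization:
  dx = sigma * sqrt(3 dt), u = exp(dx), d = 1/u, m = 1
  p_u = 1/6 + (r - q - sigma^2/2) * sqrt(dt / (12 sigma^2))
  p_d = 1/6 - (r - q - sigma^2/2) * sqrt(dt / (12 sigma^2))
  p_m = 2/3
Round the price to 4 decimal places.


Answer: Price = V(0,0) = 0.1439

Derivation:
dt = T/N = 1.000000; dx = sigma*sqrt(3*dt) = 0.658179
u = exp(dx) = 1.931273; d = 1/u = 0.517793
p_u = 0.147523, p_m = 0.666667, p_d = 0.185810
Discount per step: exp(-r*dt) = 0.954087
Stock lattice S(k, j) with j the centered position index:
  k=0: S(0,+0) = 0.9300
  k=1: S(1,-1) = 0.4815; S(1,+0) = 0.9300; S(1,+1) = 1.7961
  k=2: S(2,-2) = 0.2493; S(2,-1) = 0.4815; S(2,+0) = 0.9300; S(2,+1) = 1.7961; S(2,+2) = 3.4687
Terminal payoffs V(N, j) = max(K - S_T, 0):
  V(2,-2) = 0.710658; V(2,-1) = 0.478452; V(2,+0) = 0.030000; V(2,+1) = 0.000000; V(2,+2) = 0.000000
Backward induction: V(k, j) = exp(-r*dt) * [p_u * V(k+1, j+1) + p_m * V(k+1, j) + p_d * V(k+1, j-1)]
  V(1,-1) = exp(-r*dt) * [p_u*0.030000 + p_m*0.478452 + p_d*0.710658] = 0.434531
  V(1,+0) = exp(-r*dt) * [p_u*0.000000 + p_m*0.030000 + p_d*0.478452] = 0.103901
  V(1,+1) = exp(-r*dt) * [p_u*0.000000 + p_m*0.000000 + p_d*0.030000] = 0.005318
  V(0,+0) = exp(-r*dt) * [p_u*0.005318 + p_m*0.103901 + p_d*0.434531] = 0.143869


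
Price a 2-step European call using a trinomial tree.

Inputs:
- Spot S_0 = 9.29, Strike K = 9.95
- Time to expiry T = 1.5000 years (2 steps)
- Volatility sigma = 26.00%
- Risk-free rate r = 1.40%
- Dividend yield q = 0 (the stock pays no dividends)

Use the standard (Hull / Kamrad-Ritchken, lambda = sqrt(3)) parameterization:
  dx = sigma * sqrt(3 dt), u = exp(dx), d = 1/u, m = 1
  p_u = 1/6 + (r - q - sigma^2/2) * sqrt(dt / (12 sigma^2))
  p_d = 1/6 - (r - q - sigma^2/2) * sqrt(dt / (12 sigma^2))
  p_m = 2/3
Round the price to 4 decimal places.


Answer: Price = V(0,0) = 0.9470

Derivation:
dt = T/N = 0.750000; dx = sigma*sqrt(3*dt) = 0.390000
u = exp(dx) = 1.476981; d = 1/u = 0.677057
p_u = 0.147628, p_m = 0.666667, p_d = 0.185705
Discount per step: exp(-r*dt) = 0.989555
Stock lattice S(k, j) with j the centered position index:
  k=0: S(0,+0) = 9.2900
  k=1: S(1,-1) = 6.2899; S(1,+0) = 9.2900; S(1,+1) = 13.7212
  k=2: S(2,-2) = 4.2586; S(2,-1) = 6.2899; S(2,+0) = 9.2900; S(2,+1) = 13.7212; S(2,+2) = 20.2659
Terminal payoffs V(N, j) = max(S_T - K, 0):
  V(2,-2) = 0.000000; V(2,-1) = 0.000000; V(2,+0) = 0.000000; V(2,+1) = 3.771152; V(2,+2) = 10.315877
Backward induction: V(k, j) = exp(-r*dt) * [p_u * V(k+1, j+1) + p_m * V(k+1, j) + p_d * V(k+1, j-1)]
  V(1,-1) = exp(-r*dt) * [p_u*0.000000 + p_m*0.000000 + p_d*0.000000] = 0.000000
  V(1,+0) = exp(-r*dt) * [p_u*3.771152 + p_m*0.000000 + p_d*0.000000] = 0.550913
  V(1,+1) = exp(-r*dt) * [p_u*10.315877 + p_m*3.771152 + p_d*0.000000] = 3.994849
  V(0,+0) = exp(-r*dt) * [p_u*3.994849 + p_m*0.550913 + p_d*0.000000] = 0.947032


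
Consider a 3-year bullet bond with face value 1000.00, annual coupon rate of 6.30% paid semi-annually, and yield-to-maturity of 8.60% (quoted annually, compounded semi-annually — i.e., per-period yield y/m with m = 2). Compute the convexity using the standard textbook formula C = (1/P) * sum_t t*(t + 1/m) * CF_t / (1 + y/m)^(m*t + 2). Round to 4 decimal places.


Answer: Convexity = 8.6805

Derivation:
Coupon per period c = face * coupon_rate / m = 31.500000
Periods per year m = 2; per-period yield y/m = 0.043000
Number of cashflows N = 6
Cashflows (t years, CF_t, discount factor 1/(1+y/m)^(m*t), PV):
  t = 0.5000: CF_t = 31.500000, DF = 0.958773, PV = 30.201342
  t = 1.0000: CF_t = 31.500000, DF = 0.919245, PV = 28.956225
  t = 1.5000: CF_t = 31.500000, DF = 0.881347, PV = 27.762440
  t = 2.0000: CF_t = 31.500000, DF = 0.845012, PV = 26.617871
  t = 2.5000: CF_t = 31.500000, DF = 0.810174, PV = 25.520490
  t = 3.0000: CF_t = 1031.500000, DF = 0.776773, PV = 801.241401
Price P = sum_t PV_t = 940.299769
Convexity numerator sum_t t*(t + 1/m) * CF_t / (1+y/m)^(m*t + 2):
  t = 0.5000: term = 13.881220
  t = 1.0000: term = 39.926807
  t = 1.5000: term = 76.561471
  t = 2.0000: term = 122.341755
  t = 2.5000: term = 175.946916
  t = 3.0000: term = 7733.641996
Convexity = (1/P) * sum = 8162.300165 / 940.299769 = 8.680530


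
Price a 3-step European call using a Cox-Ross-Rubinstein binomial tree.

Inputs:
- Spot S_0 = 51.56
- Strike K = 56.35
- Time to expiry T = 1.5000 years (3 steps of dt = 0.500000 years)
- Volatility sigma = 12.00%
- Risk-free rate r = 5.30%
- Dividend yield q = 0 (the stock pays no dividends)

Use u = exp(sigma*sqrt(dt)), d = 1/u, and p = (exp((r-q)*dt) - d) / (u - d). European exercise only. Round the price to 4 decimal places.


Answer: Price = V(0,0) = 2.4229

Derivation:
dt = T/N = 0.500000
u = exp(sigma*sqrt(dt)) = 1.088557; d = 1/u = 0.918647
p = (exp((r-q)*dt) - d) / (u - d) = 0.636850
Discount per step: exp(-r*dt) = 0.973848
Stock lattice S(k, i) with i counting down-moves:
  k=0: S(0,0) = 51.5600
  k=1: S(1,0) = 56.1260; S(1,1) = 47.3655
  k=2: S(2,0) = 61.0963; S(2,1) = 51.5600; S(2,2) = 43.5122
  k=3: S(3,0) = 66.5068; S(3,1) = 56.1260; S(3,2) = 47.3655; S(3,3) = 39.9723
Terminal payoffs V(N, i) = max(S_T - K, 0):
  V(3,0) = 10.156828; V(3,1) = 0.000000; V(3,2) = 0.000000; V(3,3) = 0.000000
Backward induction: V(k, i) = exp(-r*dt) * [p * V(k+1, i) + (1-p) * V(k+1, i+1)].
  V(2,0) = exp(-r*dt) * [p*10.156828 + (1-p)*0.000000] = 6.299215
  V(2,1) = exp(-r*dt) * [p*0.000000 + (1-p)*0.000000] = 0.000000
  V(2,2) = exp(-r*dt) * [p*0.000000 + (1-p)*0.000000] = 0.000000
  V(1,0) = exp(-r*dt) * [p*6.299215 + (1-p)*0.000000] = 3.906742
  V(1,1) = exp(-r*dt) * [p*0.000000 + (1-p)*0.000000] = 0.000000
  V(0,0) = exp(-r*dt) * [p*3.906742 + (1-p)*0.000000] = 2.422942


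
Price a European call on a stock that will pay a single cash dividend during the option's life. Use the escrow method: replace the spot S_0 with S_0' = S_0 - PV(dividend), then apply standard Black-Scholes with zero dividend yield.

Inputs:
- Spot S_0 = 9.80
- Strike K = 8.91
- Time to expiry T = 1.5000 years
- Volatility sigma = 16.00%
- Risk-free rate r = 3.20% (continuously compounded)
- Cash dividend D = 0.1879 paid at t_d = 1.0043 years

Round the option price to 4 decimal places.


Answer: Price = 1.4069

Derivation:
PV(D) = D * exp(-r * t_d) = 0.1879 * 0.96837332 = 0.18195735
S_0' = S_0 - PV(D) = 9.8000 - 0.18195735 = 9.61804265
d1 = (ln(S_0'/K) + (r + sigma^2/2)*T) / (sigma*sqrt(T)) = 0.73314522
d2 = d1 - sigma*sqrt(T) = 0.53718604
exp(-rT) = 0.95313379
N(d1) = 0.76826507; N(d2) = 0.70443044
C = S_0' * N(d1) - K * exp(-rT) * N(d2) = 9.61804265 * 0.76826507 - 8.9100 * 0.95313379 * 0.70443044 = 1.4069


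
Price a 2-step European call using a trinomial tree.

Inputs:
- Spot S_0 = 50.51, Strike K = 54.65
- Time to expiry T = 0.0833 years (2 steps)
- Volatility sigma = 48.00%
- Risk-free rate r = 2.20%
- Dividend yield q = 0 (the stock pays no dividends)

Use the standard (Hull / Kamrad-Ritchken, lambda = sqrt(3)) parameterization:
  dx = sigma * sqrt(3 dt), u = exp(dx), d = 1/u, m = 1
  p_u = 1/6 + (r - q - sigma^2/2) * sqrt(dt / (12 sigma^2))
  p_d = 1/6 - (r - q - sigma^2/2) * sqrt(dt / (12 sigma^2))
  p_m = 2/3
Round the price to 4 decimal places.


dt = T/N = 0.041650; dx = sigma*sqrt(3*dt) = 0.169672
u = exp(dx) = 1.184916; d = 1/u = 0.843942
p_u = 0.155228, p_m = 0.666667, p_d = 0.178106
Discount per step: exp(-r*dt) = 0.999084
Stock lattice S(k, j) with j the centered position index:
  k=0: S(0,+0) = 50.5100
  k=1: S(1,-1) = 42.6275; S(1,+0) = 50.5100; S(1,+1) = 59.8501
  k=2: S(2,-2) = 35.9751; S(2,-1) = 42.6275; S(2,+0) = 50.5100; S(2,+1) = 59.8501; S(2,+2) = 70.9173
Terminal payoffs V(N, j) = max(S_T - K, 0):
  V(2,-2) = 0.000000; V(2,-1) = 0.000000; V(2,+0) = 0.000000; V(2,+1) = 5.200095; V(2,+2) = 16.267321
Backward induction: V(k, j) = exp(-r*dt) * [p_u * V(k+1, j+1) + p_m * V(k+1, j) + p_d * V(k+1, j-1)]
  V(1,-1) = exp(-r*dt) * [p_u*0.000000 + p_m*0.000000 + p_d*0.000000] = 0.000000
  V(1,+0) = exp(-r*dt) * [p_u*5.200095 + p_m*0.000000 + p_d*0.000000] = 0.806459
  V(1,+1) = exp(-r*dt) * [p_u*16.267321 + p_m*5.200095 + p_d*0.000000] = 5.986379
  V(0,+0) = exp(-r*dt) * [p_u*5.986379 + p_m*0.806459 + p_d*0.000000] = 1.465547

Answer: Price = V(0,0) = 1.4655


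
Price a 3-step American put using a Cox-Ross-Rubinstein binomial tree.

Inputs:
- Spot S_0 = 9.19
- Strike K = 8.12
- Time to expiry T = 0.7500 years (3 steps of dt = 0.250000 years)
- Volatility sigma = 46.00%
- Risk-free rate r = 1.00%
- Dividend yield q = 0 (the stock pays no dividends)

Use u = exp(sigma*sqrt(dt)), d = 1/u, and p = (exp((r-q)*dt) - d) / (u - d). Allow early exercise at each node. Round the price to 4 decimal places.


dt = T/N = 0.250000
u = exp(sigma*sqrt(dt)) = 1.258600; d = 1/u = 0.794534
p = (exp((r-q)*dt) - d) / (u - d) = 0.448146
Discount per step: exp(-r*dt) = 0.997503
Stock lattice S(k, i) with i counting down-moves:
  k=0: S(0,0) = 9.1900
  k=1: S(1,0) = 11.5665; S(1,1) = 7.3018
  k=2: S(2,0) = 14.5576; S(2,1) = 9.1900; S(2,2) = 5.8015
  k=3: S(3,0) = 18.3222; S(3,1) = 11.5665; S(3,2) = 7.3018; S(3,3) = 4.6095
Terminal payoffs V(N, i) = max(K - S_T, 0):
  V(3,0) = 0.000000; V(3,1) = 0.000000; V(3,2) = 0.818236; V(3,3) = 3.510516
Backward induction: V(k, i) = exp(-r*dt) * [p * V(k+1, i) + (1-p) * V(k+1, i+1)]; then take max(V_cont, immediate exercise) for American.
  V(2,0) = exp(-r*dt) * [p*0.000000 + (1-p)*0.000000] = 0.000000; exercise = 0.000000; V(2,0) = max -> 0.000000
  V(2,1) = exp(-r*dt) * [p*0.000000 + (1-p)*0.818236] = 0.450419; exercise = 0.000000; V(2,1) = max -> 0.450419
  V(2,2) = exp(-r*dt) * [p*0.818236 + (1-p)*3.510516] = 2.298229; exercise = 2.318503; V(2,2) = max -> 2.318503
  V(1,0) = exp(-r*dt) * [p*0.000000 + (1-p)*0.450419] = 0.247945; exercise = 0.000000; V(1,0) = max -> 0.247945
  V(1,1) = exp(-r*dt) * [p*0.450419 + (1-p)*2.318503] = 1.477630; exercise = 0.818236; V(1,1) = max -> 1.477630
  V(0,0) = exp(-r*dt) * [p*0.247945 + (1-p)*1.477630] = 0.924238; exercise = 0.000000; V(0,0) = max -> 0.924238

Answer: Price = V(0,0) = 0.9242


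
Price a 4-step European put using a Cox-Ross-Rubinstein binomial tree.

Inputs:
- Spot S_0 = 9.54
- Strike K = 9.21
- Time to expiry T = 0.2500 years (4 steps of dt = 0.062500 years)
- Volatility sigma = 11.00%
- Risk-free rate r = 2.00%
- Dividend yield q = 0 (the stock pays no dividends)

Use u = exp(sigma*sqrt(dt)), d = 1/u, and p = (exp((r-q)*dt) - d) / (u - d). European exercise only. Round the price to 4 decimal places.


Answer: Price = V(0,0) = 0.0783

Derivation:
dt = T/N = 0.062500
u = exp(sigma*sqrt(dt)) = 1.027882; d = 1/u = 0.972875
p = (exp((r-q)*dt) - d) / (u - d) = 0.515864
Discount per step: exp(-r*dt) = 0.998751
Stock lattice S(k, i) with i counting down-moves:
  k=0: S(0,0) = 9.5400
  k=1: S(1,0) = 9.8060; S(1,1) = 9.2812
  k=2: S(2,0) = 10.0794; S(2,1) = 9.5400; S(2,2) = 9.0295
  k=3: S(3,0) = 10.3604; S(3,1) = 9.8060; S(3,2) = 9.2812; S(3,3) = 8.7845
  k=4: S(4,0) = 10.6493; S(4,1) = 10.0794; S(4,2) = 9.5400; S(4,3) = 9.0295; S(4,4) = 8.5463
Terminal payoffs V(N, i) = max(K - S_T, 0):
  V(4,0) = 0.000000; V(4,1) = 0.000000; V(4,2) = 0.000000; V(4,3) = 0.180532; V(4,4) = 0.663742
Backward induction: V(k, i) = exp(-r*dt) * [p * V(k+1, i) + (1-p) * V(k+1, i+1)].
  V(3,0) = exp(-r*dt) * [p*0.000000 + (1-p)*0.000000] = 0.000000
  V(3,1) = exp(-r*dt) * [p*0.000000 + (1-p)*0.000000] = 0.000000
  V(3,2) = exp(-r*dt) * [p*0.000000 + (1-p)*0.180532] = 0.087293
  V(3,3) = exp(-r*dt) * [p*0.180532 + (1-p)*0.663742] = 0.413954
  V(2,0) = exp(-r*dt) * [p*0.000000 + (1-p)*0.000000] = 0.000000
  V(2,1) = exp(-r*dt) * [p*0.000000 + (1-p)*0.087293] = 0.042209
  V(2,2) = exp(-r*dt) * [p*0.087293 + (1-p)*0.413954] = 0.245134
  V(1,0) = exp(-r*dt) * [p*0.000000 + (1-p)*0.042209] = 0.020409
  V(1,1) = exp(-r*dt) * [p*0.042209 + (1-p)*0.245134] = 0.140277
  V(0,0) = exp(-r*dt) * [p*0.020409 + (1-p)*0.140277] = 0.078343


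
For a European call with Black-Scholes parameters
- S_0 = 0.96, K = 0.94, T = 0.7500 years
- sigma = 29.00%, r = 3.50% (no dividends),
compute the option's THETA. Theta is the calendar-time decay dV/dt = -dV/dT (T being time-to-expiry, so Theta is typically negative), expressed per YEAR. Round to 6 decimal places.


d1 = 0.3139228976; d2 = 0.0627755305
phi(d1) = 0.3797613211; exp(-qT) = 1.0000000000; exp(-rT) = 0.9740915363
Theta = -S*exp(-qT)*phi(d1)*sigma/(2*sqrt(T)) - r*K*exp(-rT)*N(d2) + q*S*exp(-qT)*N(d1)
N(d1) = 0.6232102005; N(d2) = 0.5250273744; sqrt(T) = 0.8660254038
Term 1 = -0.9600 * 1.0000000000 * 0.3797613211 * 0.2900 / (2 * 0.8660254038) = -0.0610406758
Term 2 = -0.0350 * 0.9400 * 0.9740915363 * 0.5250273744 = -0.0168258733
Term 3 = 0 (no dividend yield, q = 0)
Theta = -0.0610406758 + (-0.0168258733) + (0.0000000000) = -0.077867

Answer: Theta = -0.077867


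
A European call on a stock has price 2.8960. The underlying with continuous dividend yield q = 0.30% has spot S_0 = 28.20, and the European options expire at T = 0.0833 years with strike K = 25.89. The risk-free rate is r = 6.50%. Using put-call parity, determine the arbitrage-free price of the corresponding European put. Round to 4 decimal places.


Answer: Put price = 0.4532

Derivation:
Put-call parity: C - P = S_0 * exp(-qT) - K * exp(-rT).
S_0 * exp(-qT) = 28.2000 * 0.99975013 = 28.19295370
K * exp(-rT) = 25.8900 * 0.99460013 = 25.75019742
P = C - S*exp(-qT) + K*exp(-rT)
P = 2.8960 - 28.19295370 + 25.75019742 = 0.4532


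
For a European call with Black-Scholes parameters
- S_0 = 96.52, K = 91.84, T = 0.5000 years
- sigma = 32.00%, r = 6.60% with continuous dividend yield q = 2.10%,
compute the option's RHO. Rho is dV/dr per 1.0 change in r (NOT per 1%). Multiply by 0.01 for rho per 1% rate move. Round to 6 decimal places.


d1 = 0.4322292208; d2 = 0.2059550509
phi(d1) = 0.3633642214; exp(-qT) = 0.9895549326; exp(-rT) = 0.9675385596
N(d2) = 0.5815869886
Rho = K*T*exp(-rT)*N(d2) = 91.8400 * 0.5000 * 0.9675385596 * 0.5815869886 = 25.839544

Answer: Rho = 25.839544


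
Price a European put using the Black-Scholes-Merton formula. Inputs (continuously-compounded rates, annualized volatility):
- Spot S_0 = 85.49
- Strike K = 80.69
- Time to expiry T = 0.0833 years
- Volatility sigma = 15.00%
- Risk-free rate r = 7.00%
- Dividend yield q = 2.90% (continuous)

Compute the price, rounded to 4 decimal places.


d1 = (ln(S/K) + (r - q + 0.5*sigma^2) * T) / (sigma * sqrt(T)) = 1.43528386
d2 = d1 - sigma * sqrt(T) = 1.39199125
exp(-rT) = 0.99418597; exp(-qT) = 0.99758722
P = K * exp(-rT) * N(-d2) - S_0 * exp(-qT) * N(-d1)
N(-d1) = 0.07560311; N(-d2) = 0.08196252
P = 80.6900 * 0.99418597 * 0.08196252 - 85.4900 * 0.99758722 * 0.07560311 = 0.1274

Answer: Price = 0.1274


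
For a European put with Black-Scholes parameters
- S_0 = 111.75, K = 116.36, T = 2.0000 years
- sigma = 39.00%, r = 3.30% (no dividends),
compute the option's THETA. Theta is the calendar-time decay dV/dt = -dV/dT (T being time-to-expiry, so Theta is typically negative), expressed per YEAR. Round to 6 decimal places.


Answer: Theta = -3.712942

Derivation:
d1 = 0.3221422567; d2 = -0.2294010327
phi(d1) = 0.3787699122; exp(-qT) = 1.0000000000; exp(-rT) = 0.9361308643
Theta = -S*exp(-qT)*phi(d1)*sigma/(2*sqrt(T)) + r*K*exp(-rT)*N(-d2) - q*S*exp(-qT)*N(-d1)
N(-d1) = 0.3736724635; N(-d2) = 0.5907213832; sqrt(T) = 1.4142135624
Term 1 = -111.7500 * 1.0000000000 * 0.3787699122 * 0.3900 / (2 * 1.4142135624) = -5.8363673413
Term 2 = 0.0330 * 116.3600 * 0.9361308643 * 0.5907213832 = 2.1234249139
Term 3 = 0 (no dividend yield, q = 0)
Theta = -5.8363673413 + (2.1234249139) + (0.0000000000) = -3.712942


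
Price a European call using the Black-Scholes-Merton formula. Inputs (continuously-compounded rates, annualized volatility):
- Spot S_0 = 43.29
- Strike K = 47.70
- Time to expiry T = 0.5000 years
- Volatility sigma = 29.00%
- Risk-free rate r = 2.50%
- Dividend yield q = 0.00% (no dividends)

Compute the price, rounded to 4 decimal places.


d1 = (ln(S/K) + (r - q + 0.5*sigma^2) * T) / (sigma * sqrt(T)) = -0.30958957
d2 = d1 - sigma * sqrt(T) = -0.51465054
exp(-rT) = 0.98757780; exp(-qT) = 1.00000000
C = S_0 * exp(-qT) * N(d1) - K * exp(-rT) * N(d2)
N(d1) = 0.37843654; N(d2) = 0.30339862
C = 43.2900 * 1.00000000 * 0.37843654 - 47.7000 * 0.98757780 * 0.30339862 = 2.0902

Answer: Price = 2.0902


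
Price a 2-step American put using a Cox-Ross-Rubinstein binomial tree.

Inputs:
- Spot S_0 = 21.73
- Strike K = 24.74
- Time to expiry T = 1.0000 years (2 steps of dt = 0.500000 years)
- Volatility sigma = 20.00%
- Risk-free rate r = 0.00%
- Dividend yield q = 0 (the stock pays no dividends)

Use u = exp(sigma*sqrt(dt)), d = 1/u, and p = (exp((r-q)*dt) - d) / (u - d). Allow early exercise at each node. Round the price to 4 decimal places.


dt = T/N = 0.500000
u = exp(sigma*sqrt(dt)) = 1.151910; d = 1/u = 0.868123
p = (exp((r-q)*dt) - d) / (u - d) = 0.464703
Discount per step: exp(-r*dt) = 1.000000
Stock lattice S(k, i) with i counting down-moves:
  k=0: S(0,0) = 21.7300
  k=1: S(1,0) = 25.0310; S(1,1) = 18.8643
  k=2: S(2,0) = 28.8335; S(2,1) = 21.7300; S(2,2) = 16.3766
Terminal payoffs V(N, i) = max(K - S_T, 0):
  V(2,0) = 0.000000; V(2,1) = 3.010000; V(2,2) = 8.363439
Backward induction: V(k, i) = exp(-r*dt) * [p * V(k+1, i) + (1-p) * V(k+1, i+1)]; then take max(V_cont, immediate exercise) for American.
  V(1,0) = exp(-r*dt) * [p*0.000000 + (1-p)*3.010000] = 1.611243; exercise = 0.000000; V(1,0) = max -> 1.611243
  V(1,1) = exp(-r*dt) * [p*3.010000 + (1-p)*8.363439] = 5.875678; exercise = 5.875678; V(1,1) = max -> 5.875678
  V(0,0) = exp(-r*dt) * [p*1.611243 + (1-p)*5.875678] = 3.893980; exercise = 3.010000; V(0,0) = max -> 3.893980

Answer: Price = V(0,0) = 3.8940


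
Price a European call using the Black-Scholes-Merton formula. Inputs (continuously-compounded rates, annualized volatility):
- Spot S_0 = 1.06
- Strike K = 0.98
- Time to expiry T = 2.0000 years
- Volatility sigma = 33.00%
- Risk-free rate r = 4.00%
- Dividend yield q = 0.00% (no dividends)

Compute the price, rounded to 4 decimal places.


d1 = (ln(S/K) + (r - q + 0.5*sigma^2) * T) / (sigma * sqrt(T)) = 0.57290995
d2 = d1 - sigma * sqrt(T) = 0.10621947
exp(-rT) = 0.92311635; exp(-qT) = 1.00000000
C = S_0 * exp(-qT) * N(d1) - K * exp(-rT) * N(d2)
N(d1) = 0.71664717; N(d2) = 0.54229589
C = 1.0600 * 1.00000000 * 0.71664717 - 0.9800 * 0.92311635 * 0.54229589 = 0.2691

Answer: Price = 0.2691


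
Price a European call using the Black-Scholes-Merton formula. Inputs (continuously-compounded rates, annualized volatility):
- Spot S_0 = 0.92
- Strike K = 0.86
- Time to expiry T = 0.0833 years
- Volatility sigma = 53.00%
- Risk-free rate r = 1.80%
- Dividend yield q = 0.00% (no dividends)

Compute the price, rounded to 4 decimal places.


d1 = (ln(S/K) + (r - q + 0.5*sigma^2) * T) / (sigma * sqrt(T)) = 0.52717286
d2 = d1 - sigma * sqrt(T) = 0.37420564
exp(-rT) = 0.99850172; exp(-qT) = 1.00000000
C = S_0 * exp(-qT) * N(d1) - K * exp(-rT) * N(d2)
N(d1) = 0.70096322; N(d2) = 0.64587434
C = 0.9200 * 1.00000000 * 0.70096322 - 0.8600 * 0.99850172 * 0.64587434 = 0.0903

Answer: Price = 0.0903


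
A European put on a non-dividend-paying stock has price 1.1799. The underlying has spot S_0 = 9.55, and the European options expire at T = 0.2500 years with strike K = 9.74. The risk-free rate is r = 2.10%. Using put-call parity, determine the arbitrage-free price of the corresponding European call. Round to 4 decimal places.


Answer: Call price = 1.0409

Derivation:
Put-call parity: C - P = S_0 * exp(-qT) - K * exp(-rT).
S_0 * exp(-qT) = 9.5500 * 1.00000000 = 9.55000000
K * exp(-rT) = 9.7400 * 0.99476376 = 9.68899899
C = P + S*exp(-qT) - K*exp(-rT)
C = 1.1799 + 9.55000000 - 9.68899899 = 1.0409


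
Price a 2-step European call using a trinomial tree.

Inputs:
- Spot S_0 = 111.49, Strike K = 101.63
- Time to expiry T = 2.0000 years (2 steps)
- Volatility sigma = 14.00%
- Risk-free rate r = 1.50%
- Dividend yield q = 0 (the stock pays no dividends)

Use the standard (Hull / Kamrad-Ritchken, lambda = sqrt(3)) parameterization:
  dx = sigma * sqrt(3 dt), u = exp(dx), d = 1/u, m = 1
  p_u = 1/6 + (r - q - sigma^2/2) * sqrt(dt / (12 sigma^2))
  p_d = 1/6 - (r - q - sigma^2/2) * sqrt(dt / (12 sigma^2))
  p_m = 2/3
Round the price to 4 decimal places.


dt = T/N = 1.000000; dx = sigma*sqrt(3*dt) = 0.242487
u = exp(dx) = 1.274415; d = 1/u = 0.784674
p_u = 0.177389, p_m = 0.666667, p_d = 0.155944
Discount per step: exp(-r*dt) = 0.985112
Stock lattice S(k, j) with j the centered position index:
  k=0: S(0,+0) = 111.4900
  k=1: S(1,-1) = 87.4833; S(1,+0) = 111.4900; S(1,+1) = 142.0845
  k=2: S(2,-2) = 68.6458; S(2,-1) = 87.4833; S(2,+0) = 111.4900; S(2,+1) = 142.0845; S(2,+2) = 181.0746
Terminal payoffs V(N, j) = max(S_T - K, 0):
  V(2,-2) = 0.000000; V(2,-1) = 0.000000; V(2,+0) = 9.860000; V(2,+1) = 40.454509; V(2,+2) = 79.444605
Backward induction: V(k, j) = exp(-r*dt) * [p_u * V(k+1, j+1) + p_m * V(k+1, j) + p_d * V(k+1, j-1)]
  V(1,-1) = exp(-r*dt) * [p_u*9.860000 + p_m*0.000000 + p_d*0.000000] = 1.723014
  V(1,+0) = exp(-r*dt) * [p_u*40.454509 + p_m*9.860000 + p_d*0.000000] = 13.544810
  V(1,+1) = exp(-r*dt) * [p_u*79.444605 + p_m*40.454509 + p_d*9.860000] = 41.965645
  V(0,+0) = exp(-r*dt) * [p_u*41.965645 + p_m*13.544810 + p_d*1.723014] = 16.493539

Answer: Price = V(0,0) = 16.4935


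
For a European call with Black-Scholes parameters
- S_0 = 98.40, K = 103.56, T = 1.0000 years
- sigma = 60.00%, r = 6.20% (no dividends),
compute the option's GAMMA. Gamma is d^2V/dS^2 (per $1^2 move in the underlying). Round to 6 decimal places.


d1 = 0.3181494153; d2 = -0.2818505847
phi(d1) = 0.3792544002; exp(-qT) = 1.0000000000; exp(-rT) = 0.9398828868
Gamma = exp(-qT) * phi(d1) / (S * sigma * sqrt(T)) = 1.0000000000 * 0.3792544002 / (98.4000 * 0.6000 * 1.0000000000) = 0.006424

Answer: Gamma = 0.006424


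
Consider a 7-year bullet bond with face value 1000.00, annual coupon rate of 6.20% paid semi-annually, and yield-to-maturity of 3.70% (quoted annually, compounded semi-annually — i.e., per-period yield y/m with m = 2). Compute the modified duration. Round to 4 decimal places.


Coupon per period c = face * coupon_rate / m = 31.000000
Periods per year m = 2; per-period yield y/m = 0.018500
Number of cashflows N = 14
Cashflows (t years, CF_t, discount factor 1/(1+y/m)^(m*t), PV):
  t = 0.5000: CF_t = 31.000000, DF = 0.981836, PV = 30.436917
  t = 1.0000: CF_t = 31.000000, DF = 0.964002, PV = 29.884062
  t = 1.5000: CF_t = 31.000000, DF = 0.946492, PV = 29.341249
  t = 2.0000: CF_t = 31.000000, DF = 0.929300, PV = 28.808295
  t = 2.5000: CF_t = 31.000000, DF = 0.912420, PV = 28.285022
  t = 3.0000: CF_t = 31.000000, DF = 0.895847, PV = 27.771254
  t = 3.5000: CF_t = 31.000000, DF = 0.879575, PV = 27.266818
  t = 4.0000: CF_t = 31.000000, DF = 0.863598, PV = 26.771544
  t = 4.5000: CF_t = 31.000000, DF = 0.847912, PV = 26.285267
  t = 5.0000: CF_t = 31.000000, DF = 0.832510, PV = 25.807822
  t = 5.5000: CF_t = 31.000000, DF = 0.817389, PV = 25.339050
  t = 6.0000: CF_t = 31.000000, DF = 0.802542, PV = 24.878792
  t = 6.5000: CF_t = 31.000000, DF = 0.787964, PV = 24.426895
  t = 7.0000: CF_t = 1031.000000, DF = 0.773652, PV = 797.634993
Price P = sum_t PV_t = 1152.937981
First compute Macaulay numerator sum_t t * PV_t:
  t * PV_t at t = 0.5000: 15.218459
  t * PV_t at t = 1.0000: 29.884062
  t * PV_t at t = 1.5000: 44.011873
  t * PV_t at t = 2.0000: 57.616591
  t * PV_t at t = 2.5000: 70.712556
  t * PV_t at t = 3.0000: 83.313763
  t * PV_t at t = 3.5000: 95.433863
  t * PV_t at t = 4.0000: 107.086178
  t * PV_t at t = 4.5000: 118.283702
  t * PV_t at t = 5.0000: 129.039112
  t * PV_t at t = 5.5000: 139.364775
  t * PV_t at t = 6.0000: 149.272754
  t * PV_t at t = 6.5000: 158.774816
  t * PV_t at t = 7.0000: 5583.444950
Macaulay duration D = 6781.457452 / 1152.937981 = 5.881893
Modified duration = D / (1 + y/m) = 5.881893 / (1 + 0.018500) = 5.775054

Answer: Modified duration = 5.7751


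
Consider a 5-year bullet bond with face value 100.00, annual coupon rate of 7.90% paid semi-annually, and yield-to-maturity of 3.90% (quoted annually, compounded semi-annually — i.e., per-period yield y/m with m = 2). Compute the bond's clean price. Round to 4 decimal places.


Answer: Price = 118.0123

Derivation:
Coupon per period c = face * coupon_rate / m = 3.950000
Periods per year m = 2; per-period yield y/m = 0.019500
Number of cashflows N = 10
Cashflows (t years, CF_t, discount factor 1/(1+y/m)^(m*t), PV):
  t = 0.5000: CF_t = 3.950000, DF = 0.980873, PV = 3.874448
  t = 1.0000: CF_t = 3.950000, DF = 0.962112, PV = 3.800342
  t = 1.5000: CF_t = 3.950000, DF = 0.943709, PV = 3.727652
  t = 2.0000: CF_t = 3.950000, DF = 0.925659, PV = 3.656353
  t = 2.5000: CF_t = 3.950000, DF = 0.907954, PV = 3.586418
  t = 3.0000: CF_t = 3.950000, DF = 0.890588, PV = 3.517821
  t = 3.5000: CF_t = 3.950000, DF = 0.873553, PV = 3.450535
  t = 4.0000: CF_t = 3.950000, DF = 0.856845, PV = 3.384537
  t = 4.5000: CF_t = 3.950000, DF = 0.840456, PV = 3.319801
  t = 5.0000: CF_t = 103.950000, DF = 0.824380, PV = 85.694351
Price P = sum_t PV_t = 118.012259


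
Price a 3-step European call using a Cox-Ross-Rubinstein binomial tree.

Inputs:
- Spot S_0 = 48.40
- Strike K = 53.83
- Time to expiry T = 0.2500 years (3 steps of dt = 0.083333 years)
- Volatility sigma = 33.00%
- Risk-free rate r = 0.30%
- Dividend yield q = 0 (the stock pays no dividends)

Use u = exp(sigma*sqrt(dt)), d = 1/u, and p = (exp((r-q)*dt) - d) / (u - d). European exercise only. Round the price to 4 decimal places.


Answer: Price = V(0,0) = 1.1512

Derivation:
dt = T/N = 0.083333
u = exp(sigma*sqrt(dt)) = 1.099948; d = 1/u = 0.909134
p = (exp((r-q)*dt) - d) / (u - d) = 0.477513
Discount per step: exp(-r*dt) = 0.999750
Stock lattice S(k, i) with i counting down-moves:
  k=0: S(0,0) = 48.4000
  k=1: S(1,0) = 53.2375; S(1,1) = 44.0021
  k=2: S(2,0) = 58.5585; S(2,1) = 48.4000; S(2,2) = 40.0038
  k=3: S(3,0) = 64.4112; S(3,1) = 53.2375; S(3,2) = 44.0021; S(3,3) = 36.3688
Terminal payoffs V(N, i) = max(S_T - K, 0):
  V(3,0) = 10.581243; V(3,1) = 0.000000; V(3,2) = 0.000000; V(3,3) = 0.000000
Backward induction: V(k, i) = exp(-r*dt) * [p * V(k+1, i) + (1-p) * V(k+1, i+1)].
  V(2,0) = exp(-r*dt) * [p*10.581243 + (1-p)*0.000000] = 5.051414
  V(2,1) = exp(-r*dt) * [p*0.000000 + (1-p)*0.000000] = 0.000000
  V(2,2) = exp(-r*dt) * [p*0.000000 + (1-p)*0.000000] = 0.000000
  V(1,0) = exp(-r*dt) * [p*5.051414 + (1-p)*0.000000] = 2.411511
  V(1,1) = exp(-r*dt) * [p*0.000000 + (1-p)*0.000000] = 0.000000
  V(0,0) = exp(-r*dt) * [p*2.411511 + (1-p)*0.000000] = 1.151239


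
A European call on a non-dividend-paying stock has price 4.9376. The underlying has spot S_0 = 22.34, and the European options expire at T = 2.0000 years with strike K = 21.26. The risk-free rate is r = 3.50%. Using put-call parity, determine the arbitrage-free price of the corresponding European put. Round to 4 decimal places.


Put-call parity: C - P = S_0 * exp(-qT) - K * exp(-rT).
S_0 * exp(-qT) = 22.3400 * 1.00000000 = 22.34000000
K * exp(-rT) = 21.2600 * 0.93239382 = 19.82269261
P = C - S*exp(-qT) + K*exp(-rT)
P = 4.9376 - 22.34000000 + 19.82269261 = 2.4203

Answer: Put price = 2.4203


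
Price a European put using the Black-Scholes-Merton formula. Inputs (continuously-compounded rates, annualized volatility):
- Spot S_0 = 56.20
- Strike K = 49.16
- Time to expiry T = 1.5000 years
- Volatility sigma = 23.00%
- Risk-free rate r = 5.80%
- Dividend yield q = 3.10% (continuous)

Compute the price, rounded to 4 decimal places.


d1 = (ln(S/K) + (r - q + 0.5*sigma^2) * T) / (sigma * sqrt(T)) = 0.75973754
d2 = d1 - sigma * sqrt(T) = 0.47804622
exp(-rT) = 0.91667710; exp(-qT) = 0.95456456
P = K * exp(-rT) * N(-d2) - S_0 * exp(-qT) * N(-d1)
N(-d1) = 0.22370574; N(-d2) = 0.31630865
P = 49.1600 * 0.91667710 * 0.31630865 - 56.2000 * 0.95456456 * 0.22370574 = 2.2530

Answer: Price = 2.2530


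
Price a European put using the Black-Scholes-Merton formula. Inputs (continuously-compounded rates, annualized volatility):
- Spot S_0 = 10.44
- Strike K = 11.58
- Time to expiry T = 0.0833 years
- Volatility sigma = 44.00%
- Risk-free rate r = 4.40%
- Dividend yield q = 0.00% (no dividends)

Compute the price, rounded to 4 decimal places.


Answer: Price = 1.2688

Derivation:
d1 = (ln(S/K) + (r - q + 0.5*sigma^2) * T) / (sigma * sqrt(T)) = -0.72371882
d2 = d1 - sigma * sqrt(T) = -0.85071048
exp(-rT) = 0.99634151; exp(-qT) = 1.00000000
P = K * exp(-rT) * N(-d2) - S_0 * exp(-qT) * N(-d1)
N(-d1) = 0.76538081; N(-d2) = 0.80253490
P = 11.5800 * 0.99634151 * 0.80253490 - 10.4400 * 1.00000000 * 0.76538081 = 1.2688


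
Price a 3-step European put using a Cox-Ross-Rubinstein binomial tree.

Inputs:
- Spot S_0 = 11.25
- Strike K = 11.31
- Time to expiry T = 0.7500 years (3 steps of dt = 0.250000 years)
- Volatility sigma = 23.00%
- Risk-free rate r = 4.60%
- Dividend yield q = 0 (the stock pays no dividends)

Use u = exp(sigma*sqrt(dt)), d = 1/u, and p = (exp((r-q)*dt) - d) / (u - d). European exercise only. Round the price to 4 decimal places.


dt = T/N = 0.250000
u = exp(sigma*sqrt(dt)) = 1.121873; d = 1/u = 0.891366
p = (exp((r-q)*dt) - d) / (u - d) = 0.521460
Discount per step: exp(-r*dt) = 0.988566
Stock lattice S(k, i) with i counting down-moves:
  k=0: S(0,0) = 11.2500
  k=1: S(1,0) = 12.6211; S(1,1) = 10.0279
  k=2: S(2,0) = 14.1593; S(2,1) = 11.2500; S(2,2) = 8.9385
  k=3: S(3,0) = 15.8849; S(3,1) = 12.6211; S(3,2) = 10.0279; S(3,3) = 7.9675
Terminal payoffs V(N, i) = max(K - S_T, 0):
  V(3,0) = 0.000000; V(3,1) = 0.000000; V(3,2) = 1.282131; V(3,3) = 3.342521
Backward induction: V(k, i) = exp(-r*dt) * [p * V(k+1, i) + (1-p) * V(k+1, i+1)].
  V(2,0) = exp(-r*dt) * [p*0.000000 + (1-p)*0.000000] = 0.000000
  V(2,1) = exp(-r*dt) * [p*0.000000 + (1-p)*1.282131] = 0.606536
  V(2,2) = exp(-r*dt) * [p*1.282131 + (1-p)*3.342521] = 2.242177
  V(1,0) = exp(-r*dt) * [p*0.000000 + (1-p)*0.606536] = 0.286933
  V(1,1) = exp(-r*dt) * [p*0.606536 + (1-p)*2.242177] = 1.373371
  V(0,0) = exp(-r*dt) * [p*0.286933 + (1-p)*1.373371] = 0.797612

Answer: Price = V(0,0) = 0.7976


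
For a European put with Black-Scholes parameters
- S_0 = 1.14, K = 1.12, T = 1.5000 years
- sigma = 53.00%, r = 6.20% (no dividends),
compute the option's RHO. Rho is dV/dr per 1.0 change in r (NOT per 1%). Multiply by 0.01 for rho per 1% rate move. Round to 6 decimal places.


d1 = 0.4950966857; d2 = -0.1540180962
phi(d1) = 0.3529252866; exp(-qT) = 1.0000000000; exp(-rT) = 0.9111935003
N(-d2) = 0.5612022664
Rho = -K*T*exp(-rT)*N(-d2) = -1.1200 * 1.5000 * 0.9111935003 * 0.5612022664 = -0.859091

Answer: Rho = -0.859091


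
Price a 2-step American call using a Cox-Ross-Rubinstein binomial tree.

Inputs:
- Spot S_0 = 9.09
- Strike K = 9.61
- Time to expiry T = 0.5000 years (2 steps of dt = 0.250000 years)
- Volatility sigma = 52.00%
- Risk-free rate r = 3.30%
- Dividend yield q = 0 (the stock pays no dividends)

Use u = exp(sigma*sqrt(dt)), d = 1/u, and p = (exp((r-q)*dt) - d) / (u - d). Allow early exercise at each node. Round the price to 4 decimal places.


Answer: Price = V(0,0) = 1.1369

Derivation:
dt = T/N = 0.250000
u = exp(sigma*sqrt(dt)) = 1.296930; d = 1/u = 0.771052
p = (exp((r-q)*dt) - d) / (u - d) = 0.451117
Discount per step: exp(-r*dt) = 0.991784
Stock lattice S(k, i) with i counting down-moves:
  k=0: S(0,0) = 9.0900
  k=1: S(1,0) = 11.7891; S(1,1) = 7.0089
  k=2: S(2,0) = 15.2896; S(2,1) = 9.0900; S(2,2) = 5.4042
Terminal payoffs V(N, i) = max(S_T - K, 0):
  V(2,0) = 5.679631; V(2,1) = 0.000000; V(2,2) = 0.000000
Backward induction: V(k, i) = exp(-r*dt) * [p * V(k+1, i) + (1-p) * V(k+1, i+1)]; then take max(V_cont, immediate exercise) for American.
  V(1,0) = exp(-r*dt) * [p*5.679631 + (1-p)*0.000000] = 2.541125; exercise = 2.179094; V(1,0) = max -> 2.541125
  V(1,1) = exp(-r*dt) * [p*0.000000 + (1-p)*0.000000] = 0.000000; exercise = 0.000000; V(1,1) = max -> 0.000000
  V(0,0) = exp(-r*dt) * [p*2.541125 + (1-p)*0.000000] = 1.136925; exercise = 0.000000; V(0,0) = max -> 1.136925


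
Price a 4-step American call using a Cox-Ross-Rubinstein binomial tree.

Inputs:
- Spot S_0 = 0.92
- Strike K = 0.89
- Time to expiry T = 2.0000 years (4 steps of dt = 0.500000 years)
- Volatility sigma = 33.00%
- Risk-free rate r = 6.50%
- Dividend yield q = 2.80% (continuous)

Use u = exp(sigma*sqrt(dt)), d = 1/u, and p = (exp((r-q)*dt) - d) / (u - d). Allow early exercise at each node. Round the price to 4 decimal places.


dt = T/N = 0.500000
u = exp(sigma*sqrt(dt)) = 1.262817; d = 1/u = 0.791880
p = (exp((r-q)*dt) - d) / (u - d) = 0.481576
Discount per step: exp(-r*dt) = 0.968022
Stock lattice S(k, i) with i counting down-moves:
  k=0: S(0,0) = 0.9200
  k=1: S(1,0) = 1.1618; S(1,1) = 0.7285
  k=2: S(2,0) = 1.4671; S(2,1) = 0.9200; S(2,2) = 0.5769
  k=3: S(3,0) = 1.8527; S(3,1) = 1.1618; S(3,2) = 0.7285; S(3,3) = 0.4568
  k=4: S(4,0) = 2.3396; S(4,1) = 1.4671; S(4,2) = 0.9200; S(4,3) = 0.5769; S(4,4) = 0.3618
Terminal payoffs V(N, i) = max(S_T - K, 0):
  V(4,0) = 1.449645; V(4,1) = 0.577131; V(4,2) = 0.030000; V(4,3) = 0.000000; V(4,4) = 0.000000
Backward induction: V(k, i) = exp(-r*dt) * [p * V(k+1, i) + (1-p) * V(k+1, i+1)]; then take max(V_cont, immediate exercise) for American.
  V(3,0) = exp(-r*dt) * [p*1.449645 + (1-p)*0.577131] = 0.965421; exercise = 0.962719; V(3,0) = max -> 0.965421
  V(3,1) = exp(-r*dt) * [p*0.577131 + (1-p)*0.030000] = 0.284100; exercise = 0.271792; V(3,1) = max -> 0.284100
  V(3,2) = exp(-r*dt) * [p*0.030000 + (1-p)*0.000000] = 0.013985; exercise = 0.000000; V(3,2) = max -> 0.013985
  V(3,3) = exp(-r*dt) * [p*0.000000 + (1-p)*0.000000] = 0.000000; exercise = 0.000000; V(3,3) = max -> 0.000000
  V(2,0) = exp(-r*dt) * [p*0.965421 + (1-p)*0.284100] = 0.592631; exercise = 0.577131; V(2,0) = max -> 0.592631
  V(2,1) = exp(-r*dt) * [p*0.284100 + (1-p)*0.013985] = 0.139459; exercise = 0.030000; V(2,1) = max -> 0.139459
  V(2,2) = exp(-r*dt) * [p*0.013985 + (1-p)*0.000000] = 0.006520; exercise = 0.000000; V(2,2) = max -> 0.006520
  V(1,0) = exp(-r*dt) * [p*0.592631 + (1-p)*0.139459] = 0.346258; exercise = 0.271792; V(1,0) = max -> 0.346258
  V(1,1) = exp(-r*dt) * [p*0.139459 + (1-p)*0.006520] = 0.068284; exercise = 0.000000; V(1,1) = max -> 0.068284
  V(0,0) = exp(-r*dt) * [p*0.346258 + (1-p)*0.068284] = 0.195685; exercise = 0.030000; V(0,0) = max -> 0.195685

Answer: Price = V(0,0) = 0.1957


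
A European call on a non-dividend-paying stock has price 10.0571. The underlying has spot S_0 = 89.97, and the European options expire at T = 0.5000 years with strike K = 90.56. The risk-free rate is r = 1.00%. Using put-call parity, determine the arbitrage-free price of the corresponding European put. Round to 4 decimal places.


Put-call parity: C - P = S_0 * exp(-qT) - K * exp(-rT).
S_0 * exp(-qT) = 89.9700 * 1.00000000 = 89.97000000
K * exp(-rT) = 90.5600 * 0.99501248 = 90.10833012
P = C - S*exp(-qT) + K*exp(-rT)
P = 10.0571 - 89.97000000 + 90.10833012 = 10.1954

Answer: Put price = 10.1954


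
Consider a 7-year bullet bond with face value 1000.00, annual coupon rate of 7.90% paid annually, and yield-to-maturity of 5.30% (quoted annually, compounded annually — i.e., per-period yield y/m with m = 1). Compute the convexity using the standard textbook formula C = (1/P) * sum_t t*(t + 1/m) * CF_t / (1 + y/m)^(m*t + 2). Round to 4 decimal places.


Answer: Convexity = 38.4921

Derivation:
Coupon per period c = face * coupon_rate / m = 79.000000
Periods per year m = 1; per-period yield y/m = 0.053000
Number of cashflows N = 7
Cashflows (t years, CF_t, discount factor 1/(1+y/m)^(m*t), PV):
  t = 1.0000: CF_t = 79.000000, DF = 0.949668, PV = 75.023742
  t = 2.0000: CF_t = 79.000000, DF = 0.901869, PV = 71.247618
  t = 3.0000: CF_t = 79.000000, DF = 0.856475, PV = 67.661555
  t = 4.0000: CF_t = 79.000000, DF = 0.813367, PV = 64.255988
  t = 5.0000: CF_t = 79.000000, DF = 0.772428, PV = 61.021831
  t = 6.0000: CF_t = 79.000000, DF = 0.733550, PV = 57.950457
  t = 7.0000: CF_t = 1079.000000, DF = 0.696629, PV = 751.662435
Price P = sum_t PV_t = 1148.823626
Convexity numerator sum_t t*(t + 1/m) * CF_t / (1+y/m)^(m*t + 2):
  t = 1.0000: term = 135.323111
  t = 2.0000: term = 385.535929
  t = 3.0000: term = 732.261973
  t = 4.0000: term = 1159.009137
  t = 5.0000: term = 1651.010167
  t = 6.0000: term = 2195.075246
  t = 7.0000: term = 37962.441093
Convexity = (1/P) * sum = 44220.656656 / 1148.823626 = 38.492120
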